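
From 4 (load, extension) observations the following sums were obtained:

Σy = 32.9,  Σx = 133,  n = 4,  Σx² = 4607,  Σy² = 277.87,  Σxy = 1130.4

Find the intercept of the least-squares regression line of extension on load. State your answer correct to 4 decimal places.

1.6605

Sxx = Σx² − (Σx)²/n = 4607 − 4422.25 = 184.75
Sxy = Σxy − (Σx)(Σy)/n = 1130.4 − 1093.925 = 36.475
b = Sxy/Sxx = 36.475/184.75 = 0.197429
a = ȳ − b·x̄ = 8.225 − 0.197429·33.25 = 1.660487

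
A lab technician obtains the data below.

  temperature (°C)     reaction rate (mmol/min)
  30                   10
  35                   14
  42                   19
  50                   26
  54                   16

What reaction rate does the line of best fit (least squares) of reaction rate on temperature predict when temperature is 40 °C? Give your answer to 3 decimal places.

16.094

n = 5, Σx = 211, Σy = 85, Σxy = 3752, Σx² = 9305
Sxx = Σx² − (Σx)²/n = 9305 − 8904.2 = 400.8
Sxy = Σxy − (Σx)(Σy)/n = 3752 − 3587 = 165
b = Sxy/Sxx = 165/400.8 = 0.411677
a = ȳ − b·x̄ = 17 − 0.411677·42.2 = -0.372754
ŷ(40) = a + b·40 = -0.372754 + 0.411677·40 = 16.094311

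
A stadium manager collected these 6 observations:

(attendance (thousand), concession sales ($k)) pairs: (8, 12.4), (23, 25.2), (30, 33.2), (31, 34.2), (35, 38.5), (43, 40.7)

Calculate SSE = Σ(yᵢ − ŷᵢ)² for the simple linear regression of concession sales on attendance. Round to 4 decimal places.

15.1853

n = 6, Σx = 170, Σy = 184.2, Σxy = 5832.6, Σx² = 5528, Σy² = 6199.42
Sxx = Σx² − (Σx)²/n = 5528 − 4816.666667 = 711.333333
Sxy = Σxy − (Σx)(Σy)/n = 5832.6 − 5219 = 613.6
Syy = Σy² − (Σy)²/n = 6199.42 − 5654.94 = 544.48
b = Sxy/Sxx = 613.6/711.333333 = 0.862605
SSE = Syy − b·Sxy = 544.48 − 0.862605·613.6 = 15.185305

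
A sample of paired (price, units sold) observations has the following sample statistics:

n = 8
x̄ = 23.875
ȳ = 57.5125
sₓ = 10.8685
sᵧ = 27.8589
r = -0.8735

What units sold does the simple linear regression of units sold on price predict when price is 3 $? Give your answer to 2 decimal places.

104.25

b = r · sᵧ/sₓ = -0.8735 · 27.8589/10.8685 = -2.239016
a = ȳ − b·x̄ = 57.5125 − (-2.239016)·23.875 = 110.969015
ŷ(3) = a + b·3 = 110.969015 + (-2.239016)·3 = 104.251966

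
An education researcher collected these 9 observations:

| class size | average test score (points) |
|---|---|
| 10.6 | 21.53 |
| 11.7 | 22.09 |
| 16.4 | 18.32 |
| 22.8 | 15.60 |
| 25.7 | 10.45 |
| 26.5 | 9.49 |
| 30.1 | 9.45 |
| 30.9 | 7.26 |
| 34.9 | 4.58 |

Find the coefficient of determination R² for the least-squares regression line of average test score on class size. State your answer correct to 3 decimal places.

0.970

n = 9, Σx = 209.6, Σy = 118.77, Σxy = 2331.47, Σx² = 5479.62, Σy² = 1892.7405
Sxx = Σx² − (Σx)²/n = 5479.62 − 4881.351111 = 598.268889
Sxy = Σxy − (Σx)(Σy)/n = 2331.47 − 2766.021333 = -434.551333
Syy = Σy² − (Σy)²/n = 1892.7405 − 1567.3681 = 325.3724
R² = Sxy²/(Sxx·Syy) = (-434.551333)²/(598.268889·325.3724) = 0.970074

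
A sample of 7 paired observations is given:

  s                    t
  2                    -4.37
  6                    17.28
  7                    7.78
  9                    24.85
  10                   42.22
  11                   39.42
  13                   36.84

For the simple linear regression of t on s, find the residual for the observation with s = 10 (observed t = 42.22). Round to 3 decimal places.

n = 7, Σx = 58, Σy = 164.02, Σxy = 1707.79, Σx² = 560
Sxx = Σx² − (Σx)²/n = 560 − 480.571429 = 79.428571
Sxy = Σxy − (Σx)(Σy)/n = 1707.79 − 1359.022857 = 348.767143
b = Sxy/Sxx = 348.767143/79.428571 = 4.390953
a = ȳ − b·x̄ = 23.431429 − 4.390953·8.285714 = -12.950755
ŷ(10) = -12.950755 + 4.390953·10 = 30.958777
residual = y − ŷ = 42.22 − 30.958777 = 11.261223

11.261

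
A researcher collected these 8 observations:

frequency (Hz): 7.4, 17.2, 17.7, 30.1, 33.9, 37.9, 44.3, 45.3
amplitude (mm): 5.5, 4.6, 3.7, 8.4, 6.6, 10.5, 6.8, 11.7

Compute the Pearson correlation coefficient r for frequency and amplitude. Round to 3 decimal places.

0.744

n = 8, Σx = 233.8, Σy = 57.8, Σxy = 1891.09, Σx² = 8170.1, Σy² = 472.6
Sxx = Σx² − (Σx)²/n = 8170.1 − 6832.805 = 1337.295
Sxy = Σxy − (Σx)(Σy)/n = 1891.09 − 1689.205 = 201.885
Syy = Σy² − (Σy)²/n = 472.6 − 417.605 = 54.995
r = Sxy/√(Sxx·Syy) = 201.885/√(73544.538525) = 201.885/271.190963 = 0.744439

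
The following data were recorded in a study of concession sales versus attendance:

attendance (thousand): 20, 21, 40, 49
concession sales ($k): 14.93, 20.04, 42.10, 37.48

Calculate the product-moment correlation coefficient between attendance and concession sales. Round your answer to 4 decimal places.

n = 4, Σx = 130, Σy = 114.55, Σxy = 4239.96, Σx² = 4842, Σy² = 3801.6669
Sxx = Σx² − (Σx)²/n = 4842 − 4225 = 617
Sxy = Σxy − (Σx)(Σy)/n = 4239.96 − 3722.875 = 517.085
Syy = Σy² − (Σy)²/n = 3801.6669 − 3280.425625 = 521.241275
r = Sxy/√(Sxx·Syy) = 517.085/√(321605.866675) = 517.085/567.103048 = 0.911801

0.9118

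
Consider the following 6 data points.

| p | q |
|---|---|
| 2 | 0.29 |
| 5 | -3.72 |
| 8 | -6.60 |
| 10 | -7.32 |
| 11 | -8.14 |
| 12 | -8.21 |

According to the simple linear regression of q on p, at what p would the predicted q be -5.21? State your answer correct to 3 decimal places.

n = 6, Σx = 48, Σy = -33.7, Σxy = -332.08, Σx² = 458
Sxx = Σx² − (Σx)²/n = 458 − 384 = 74
Sxy = Σxy − (Σx)(Σy)/n = -332.08 − (-269.6) = -62.48
b = Sxy/Sxx = -62.48/74 = -0.844324
a = ȳ − b·x̄ = -5.616667 − (-0.844324)·8 = 1.137928
Set a + b·x = -5.21: x = (-5.21 − 1.137928) / (-0.844324) = 7.518353

7.518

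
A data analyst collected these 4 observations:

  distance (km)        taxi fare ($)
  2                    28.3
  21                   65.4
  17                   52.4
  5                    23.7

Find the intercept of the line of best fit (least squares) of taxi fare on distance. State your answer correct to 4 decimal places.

n = 4, Σx = 45, Σy = 169.8, Σxy = 2439.3, Σx² = 759
Sxx = Σx² − (Σx)²/n = 759 − 506.25 = 252.75
Sxy = Σxy − (Σx)(Σy)/n = 2439.3 − 1910.25 = 529.05
b = Sxy/Sxx = 529.05/252.75 = 2.093175
a = ȳ − b·x̄ = 42.45 − 2.093175·11.25 = 18.901780

18.9018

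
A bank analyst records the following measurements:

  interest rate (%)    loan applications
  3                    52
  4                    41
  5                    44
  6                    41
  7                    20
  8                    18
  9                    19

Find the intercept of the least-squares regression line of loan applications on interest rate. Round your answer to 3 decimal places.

n = 7, Σx = 42, Σy = 235, Σxy = 1241, Σx² = 280
Sxx = Σx² − (Σx)²/n = 280 − 252 = 28
Sxy = Σxy − (Σx)(Σy)/n = 1241 − 1410 = -169
b = Sxy/Sxx = -169/28 = -6.035714
a = ȳ − b·x̄ = 33.571429 − (-6.035714)·6 = 69.785714

69.786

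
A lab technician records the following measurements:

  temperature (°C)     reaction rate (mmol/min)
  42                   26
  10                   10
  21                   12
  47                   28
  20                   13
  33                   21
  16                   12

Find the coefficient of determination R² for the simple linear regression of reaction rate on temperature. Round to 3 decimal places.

n = 7, Σx = 189, Σy = 122, Σxy = 3905, Σx² = 6259, Σy² = 2458
Sxx = Σx² − (Σx)²/n = 6259 − 5103 = 1156
Sxy = Σxy − (Σx)(Σy)/n = 3905 − 3294 = 611
Syy = Σy² − (Σy)²/n = 2458 − 2126.285714 = 331.714286
R² = Sxy²/(Sxx·Syy) = (611)²/(1156·331.714286) = 0.973555

0.974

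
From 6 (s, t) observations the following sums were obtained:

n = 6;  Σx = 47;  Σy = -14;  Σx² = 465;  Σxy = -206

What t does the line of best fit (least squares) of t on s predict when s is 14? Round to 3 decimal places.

-8.468

Sxx = Σx² − (Σx)²/n = 465 − 368.166667 = 96.833333
Sxy = Σxy − (Σx)(Σy)/n = -206 − (-109.666667) = -96.333333
b = Sxy/Sxx = -96.333333/96.833333 = -0.994836
a = ȳ − b·x̄ = -2.333333 − (-0.994836)·7.833333 = 5.459552
ŷ(14) = a + b·14 = 5.459552 + (-0.994836)·14 = -8.468158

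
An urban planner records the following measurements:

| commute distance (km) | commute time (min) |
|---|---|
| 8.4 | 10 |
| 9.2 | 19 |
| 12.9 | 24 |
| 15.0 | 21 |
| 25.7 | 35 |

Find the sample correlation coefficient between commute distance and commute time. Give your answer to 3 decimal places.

n = 5, Σx = 71.2, Σy = 109, Σxy = 1782.9, Σx² = 1207.1, Σy² = 2703
Sxx = Σx² − (Σx)²/n = 1207.1 − 1013.888 = 193.212
Sxy = Σxy − (Σx)(Σy)/n = 1782.9 − 1552.16 = 230.74
Syy = Σy² − (Σy)²/n = 2703 − 2376.2 = 326.8
r = Sxy/√(Sxx·Syy) = 230.74/√(63141.6816) = 230.74/251.280086 = 0.918258

0.918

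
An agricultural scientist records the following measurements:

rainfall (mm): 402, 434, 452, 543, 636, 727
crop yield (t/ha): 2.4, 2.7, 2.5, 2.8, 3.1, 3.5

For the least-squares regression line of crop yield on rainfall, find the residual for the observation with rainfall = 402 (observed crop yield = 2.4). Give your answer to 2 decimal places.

-0.03

n = 6, Σx = 3194, Σy = 17, Σxy = 9303.1, Σx² = 1782138
Sxx = Σx² − (Σx)²/n = 1782138 − 1700272.666667 = 81865.333333
Sxy = Σxy − (Σx)(Σy)/n = 9303.1 − 9049.666667 = 253.433333
b = Sxy/Sxx = 253.433333/81865.333333 = 0.003096
a = ȳ − b·x̄ = 2.833333 − 0.003096·532.333333 = 1.185371
ŷ(402) = 1.185371 + 0.003096·402 = 2.429856
residual = y − ŷ = 2.4 − 2.429856 = -0.029856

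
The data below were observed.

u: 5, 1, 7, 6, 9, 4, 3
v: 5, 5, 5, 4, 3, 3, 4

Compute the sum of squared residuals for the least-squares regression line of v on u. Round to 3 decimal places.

n = 7, Σx = 35, Σy = 29, Σxy = 140, Σx² = 217, Σy² = 125
Sxx = Σx² − (Σx)²/n = 217 − 175 = 42
Sxy = Σxy − (Σx)(Σy)/n = 140 − 145 = -5
Syy = Σy² − (Σy)²/n = 125 − 120.142857 = 4.857143
b = Sxy/Sxx = -5/42 = -0.119048
SSE = Syy − b·Sxy = 4.857143 − (-0.119048)·(-5) = 4.261905

4.262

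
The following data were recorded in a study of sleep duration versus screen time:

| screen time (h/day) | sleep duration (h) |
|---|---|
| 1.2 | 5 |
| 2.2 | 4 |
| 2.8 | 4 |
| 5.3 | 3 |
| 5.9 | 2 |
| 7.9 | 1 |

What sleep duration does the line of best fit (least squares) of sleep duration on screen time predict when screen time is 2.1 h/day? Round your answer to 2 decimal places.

4.36

n = 6, Σx = 25.3, Σy = 19, Σxy = 61.6, Σx² = 139.43
Sxx = Σx² − (Σx)²/n = 139.43 − 106.681667 = 32.748333
Sxy = Σxy − (Σx)(Σy)/n = 61.6 − 80.116667 = -18.516667
b = Sxy/Sxx = -18.516667/32.748333 = -0.565423
a = ȳ − b·x̄ = 3.166667 − (-0.565423)·4.216667 = 5.550868
ŷ(2.1) = a + b·2.1 = 5.550868 + (-0.565423)·2.1 = 4.363479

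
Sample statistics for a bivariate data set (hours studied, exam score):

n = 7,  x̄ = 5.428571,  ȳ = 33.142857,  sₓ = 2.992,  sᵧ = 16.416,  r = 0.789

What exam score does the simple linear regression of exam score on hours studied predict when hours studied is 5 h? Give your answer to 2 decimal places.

b = r · sᵧ/sₓ = 0.789 · 16.416/2.992 = 4.328952
a = ȳ − b·x̄ = 33.142857 − 4.328952·5.428571 = 9.642834
ŷ(5) = a + b·5 = 9.642834 + 4.328952·5 = 31.287594

31.29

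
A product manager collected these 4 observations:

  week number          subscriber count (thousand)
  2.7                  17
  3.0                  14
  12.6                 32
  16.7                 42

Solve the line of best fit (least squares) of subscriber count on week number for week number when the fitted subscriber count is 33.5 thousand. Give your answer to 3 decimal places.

12.661

n = 4, Σx = 35, Σy = 105, Σxy = 1192.5, Σx² = 453.94
Sxx = Σx² − (Σx)²/n = 453.94 − 306.25 = 147.69
Sxy = Σxy − (Σx)(Σy)/n = 1192.5 − 918.75 = 273.75
b = Sxy/Sxx = 273.75/147.69 = 1.853545
a = ȳ − b·x̄ = 26.25 − 1.853545·8.75 = 10.031485
Set a + b·x = 33.5: x = (33.5 − 10.031485) / 1.853545 = 12.661425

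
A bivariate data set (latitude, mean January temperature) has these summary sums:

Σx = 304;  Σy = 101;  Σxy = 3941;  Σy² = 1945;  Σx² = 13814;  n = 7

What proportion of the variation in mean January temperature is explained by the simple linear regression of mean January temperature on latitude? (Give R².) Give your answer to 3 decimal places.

Sxx = Σx² − (Σx)²/n = 13814 − 13202.285714 = 611.714286
Sxy = Σxy − (Σx)(Σy)/n = 3941 − 4386.285714 = -445.285714
Syy = Σy² − (Σy)²/n = 1945 − 1457.285714 = 487.714286
R² = Sxy²/(Sxx·Syy) = (-445.285714)²/(611.714286·487.714286) = 0.664605

0.665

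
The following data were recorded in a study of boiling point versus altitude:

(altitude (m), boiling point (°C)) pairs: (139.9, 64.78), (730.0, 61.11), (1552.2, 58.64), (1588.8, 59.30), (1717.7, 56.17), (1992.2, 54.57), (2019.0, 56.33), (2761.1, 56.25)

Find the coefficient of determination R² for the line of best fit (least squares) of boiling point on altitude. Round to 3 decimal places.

n = 8, Σx = 12500.9, Σy = 467.15, Σxy = 713149.578, Σx² = 24105470.63, Σy² = 27356.1053
Sxx = Σx² − (Σx)²/n = 24105470.63 − 19534062.60125 = 4571408.02875
Sxy = Σxy − (Σx)(Σy)/n = 713149.578 − 729974.429375 = -16824.851375
Syy = Σy² − (Σy)²/n = 27356.1053 − 27278.640312 = 77.464988
R² = Sxy²/(Sxx·Syy) = (-16824.851375)²/(4571408.02875·77.464988) = 0.799369

0.799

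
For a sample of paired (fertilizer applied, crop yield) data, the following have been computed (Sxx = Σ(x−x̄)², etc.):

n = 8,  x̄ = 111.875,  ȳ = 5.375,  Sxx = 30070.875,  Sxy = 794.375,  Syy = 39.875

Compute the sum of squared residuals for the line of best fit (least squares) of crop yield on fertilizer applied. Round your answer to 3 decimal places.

18.890

b = Sxy/Sxx = 794.375/30070.875 = 0.026417
SSE = Syy − b·Sxy = 39.875 − 0.026417·794.375 = 18.890189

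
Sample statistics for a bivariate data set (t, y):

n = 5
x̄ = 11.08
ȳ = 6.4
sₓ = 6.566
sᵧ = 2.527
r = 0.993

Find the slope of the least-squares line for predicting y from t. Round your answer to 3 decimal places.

0.382

b = r · sᵧ/sₓ = 0.993 · 2.527/6.566 = 0.382167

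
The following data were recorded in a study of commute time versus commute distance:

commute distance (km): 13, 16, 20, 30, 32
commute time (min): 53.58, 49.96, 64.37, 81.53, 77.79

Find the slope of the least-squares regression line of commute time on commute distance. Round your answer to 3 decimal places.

1.594

n = 5, Σx = 111, Σy = 327.23, Σxy = 7718.48, Σx² = 2749
Sxx = Σx² − (Σx)²/n = 2749 − 2464.2 = 284.8
Sxy = Σxy − (Σx)(Σy)/n = 7718.48 − 7264.506 = 453.974
b = Sxy/Sxx = 453.974/284.8 = 1.594010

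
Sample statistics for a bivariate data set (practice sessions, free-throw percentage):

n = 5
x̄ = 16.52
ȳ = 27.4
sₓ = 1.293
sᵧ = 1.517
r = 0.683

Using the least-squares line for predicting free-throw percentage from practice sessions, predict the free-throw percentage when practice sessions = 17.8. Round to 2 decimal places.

28.43

b = r · sᵧ/sₓ = 0.683 · 1.517/1.293 = 0.801323
a = ȳ − b·x̄ = 27.4 − 0.801323·16.52 = 14.162139
ŷ(17.8) = a + b·17.8 = 14.162139 + 0.801323·17.8 = 28.425694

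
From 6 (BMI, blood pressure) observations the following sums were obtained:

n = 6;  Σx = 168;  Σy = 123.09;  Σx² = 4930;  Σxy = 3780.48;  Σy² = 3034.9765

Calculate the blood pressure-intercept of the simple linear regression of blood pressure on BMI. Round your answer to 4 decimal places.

Sxx = Σx² − (Σx)²/n = 4930 − 4704 = 226
Sxy = Σxy − (Σx)(Σy)/n = 3780.48 − 3446.52 = 333.96
b = Sxy/Sxx = 333.96/226 = 1.477699
a = ȳ − b·x̄ = 20.515 − 1.477699·28 = -20.860575

-20.8606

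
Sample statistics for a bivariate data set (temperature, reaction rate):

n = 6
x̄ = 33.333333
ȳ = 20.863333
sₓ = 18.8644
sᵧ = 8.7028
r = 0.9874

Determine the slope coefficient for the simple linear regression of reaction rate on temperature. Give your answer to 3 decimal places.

0.456

b = r · sᵧ/sₓ = 0.9874 · 8.7028/18.8644 = 0.455522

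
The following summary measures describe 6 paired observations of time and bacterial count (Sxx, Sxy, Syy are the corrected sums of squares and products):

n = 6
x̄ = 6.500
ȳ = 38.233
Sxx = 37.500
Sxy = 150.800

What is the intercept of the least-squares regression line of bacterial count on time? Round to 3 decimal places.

b = Sxy/Sxx = 150.8/37.5 = 4.021333
a = ȳ − b·x̄ = 38.233 − 4.021333·6.5 = 12.094333

12.094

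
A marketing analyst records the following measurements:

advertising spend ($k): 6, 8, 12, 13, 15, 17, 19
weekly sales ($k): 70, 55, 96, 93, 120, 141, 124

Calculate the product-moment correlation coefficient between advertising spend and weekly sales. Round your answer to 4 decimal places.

0.9154

n = 7, Σx = 90, Σy = 699, Σxy = 9774, Σx² = 1288, Σy² = 75447
Sxx = Σx² − (Σx)²/n = 1288 − 1157.142857 = 130.857143
Sxy = Σxy − (Σx)(Σy)/n = 9774 − 8987.142857 = 786.857143
Syy = Σy² − (Σy)²/n = 75447 − 69800.142857 = 5646.857143
r = Sxy/√(Sxx·Syy) = 786.857143/√(738931.591837) = 786.857143/859.611303 = 0.915364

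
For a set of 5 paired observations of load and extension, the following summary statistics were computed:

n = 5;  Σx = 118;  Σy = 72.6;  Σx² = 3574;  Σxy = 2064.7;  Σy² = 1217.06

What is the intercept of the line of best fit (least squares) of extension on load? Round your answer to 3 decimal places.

Sxx = Σx² − (Σx)²/n = 3574 − 2784.8 = 789.2
Sxy = Σxy − (Σx)(Σy)/n = 2064.7 − 1713.36 = 351.34
b = Sxy/Sxx = 351.34/789.2 = 0.445185
a = ȳ − b·x̄ = 14.52 − 0.445185·23.6 = 4.013634

4.014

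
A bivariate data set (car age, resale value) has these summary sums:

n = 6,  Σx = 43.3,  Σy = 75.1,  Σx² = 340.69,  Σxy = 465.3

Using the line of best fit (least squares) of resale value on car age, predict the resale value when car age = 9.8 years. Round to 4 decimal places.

Sxx = Σx² − (Σx)²/n = 340.69 − 312.481667 = 28.208333
Sxy = Σxy − (Σx)(Σy)/n = 465.3 − 541.971667 = -76.671667
b = Sxy/Sxx = -76.671667/28.208333 = -2.718050
a = ȳ − b·x̄ = 12.516667 − (-2.718050)·7.216667 = 32.131929
ŷ(9.8) = a + b·9.8 = 32.131929 + (-2.718050)·9.8 = 5.495037

5.4950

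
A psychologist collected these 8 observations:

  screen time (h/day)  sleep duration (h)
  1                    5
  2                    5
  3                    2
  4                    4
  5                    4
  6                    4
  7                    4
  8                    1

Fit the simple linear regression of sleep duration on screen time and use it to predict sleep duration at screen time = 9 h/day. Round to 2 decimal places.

n = 8, Σx = 36, Σy = 29, Σxy = 117, Σx² = 204
Sxx = Σx² − (Σx)²/n = 204 − 162 = 42
Sxy = Σxy − (Σx)(Σy)/n = 117 − 130.5 = -13.5
b = Sxy/Sxx = -13.5/42 = -0.321429
a = ȳ − b·x̄ = 3.625 − (-0.321429)·4.5 = 5.071429
ŷ(9) = a + b·9 = 5.071429 + (-0.321429)·9 = 2.178571

2.18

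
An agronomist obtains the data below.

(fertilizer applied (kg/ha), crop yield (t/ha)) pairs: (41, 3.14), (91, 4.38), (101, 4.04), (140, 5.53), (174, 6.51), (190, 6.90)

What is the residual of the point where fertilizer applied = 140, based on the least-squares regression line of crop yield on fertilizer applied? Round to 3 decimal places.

n = 6, Σx = 737, Σy = 30.5, Σxy = 4153.3, Σx² = 106139
Sxx = Σx² − (Σx)²/n = 106139 − 90528.166667 = 15610.833333
Sxy = Σxy − (Σx)(Σy)/n = 4153.3 − 3746.416667 = 406.883333
b = Sxy/Sxx = 406.883333/15610.833333 = 0.026064
a = ȳ − b·x̄ = 5.083333 − 0.026064·122.833333 = 1.881785
ŷ(140) = 1.881785 + 0.026064·140 = 5.530768
residual = y − ŷ = 5.53 − 5.530768 = -0.000768

-0.001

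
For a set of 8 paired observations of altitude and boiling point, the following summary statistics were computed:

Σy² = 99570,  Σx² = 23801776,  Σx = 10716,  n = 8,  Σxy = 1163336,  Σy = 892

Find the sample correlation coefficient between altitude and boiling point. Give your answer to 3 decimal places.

-0.968

Sxx = Σx² − (Σx)²/n = 23801776 − 14354082 = 9447694
Sxy = Σxy − (Σx)(Σy)/n = 1163336 − 1194834 = -31498
Syy = Σy² − (Σy)²/n = 99570 − 99458 = 112
r = Sxy/√(Sxx·Syy) = -31498/√(1058141728) = -31498/32529.090488 = -0.968303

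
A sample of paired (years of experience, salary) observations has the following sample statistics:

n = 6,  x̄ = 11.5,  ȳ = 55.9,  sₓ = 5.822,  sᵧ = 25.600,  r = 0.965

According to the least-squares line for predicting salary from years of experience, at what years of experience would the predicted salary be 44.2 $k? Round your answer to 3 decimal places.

8.743

b = r · sᵧ/sₓ = 0.965 · 25.6/5.822 = 4.243215
a = ȳ − b·x̄ = 55.9 − 4.243215·11.5 = 7.103023
Set a + b·x = 44.2: x = (44.2 − 7.103023) / 4.243215 = 8.742657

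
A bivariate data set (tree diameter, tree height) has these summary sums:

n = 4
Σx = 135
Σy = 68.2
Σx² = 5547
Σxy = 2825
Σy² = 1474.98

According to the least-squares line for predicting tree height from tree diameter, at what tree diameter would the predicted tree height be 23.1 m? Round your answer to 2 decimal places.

45.21

Sxx = Σx² − (Σx)²/n = 5547 − 4556.25 = 990.75
Sxy = Σxy − (Σx)(Σy)/n = 2825 − 2301.75 = 523.25
b = Sxy/Sxx = 523.25/990.75 = 0.528135
a = ȳ − b·x̄ = 17.05 − 0.528135·33.75 = -0.774565
Set a + b·x = 23.1: x = (23.1 − (-0.774565)) / 0.528135 = 45.205399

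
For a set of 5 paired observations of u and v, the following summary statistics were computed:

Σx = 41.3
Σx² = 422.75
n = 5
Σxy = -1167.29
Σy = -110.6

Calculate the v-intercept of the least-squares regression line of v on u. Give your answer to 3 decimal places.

3.561

Sxx = Σx² − (Σx)²/n = 422.75 − 341.138 = 81.612
Sxy = Σxy − (Σx)(Σy)/n = -1167.29 − (-913.556) = -253.734
b = Sxy/Sxx = -253.734/81.612 = -3.109028
a = ȳ − b·x̄ = -22.12 − (-3.109028)·8.26 = 3.560572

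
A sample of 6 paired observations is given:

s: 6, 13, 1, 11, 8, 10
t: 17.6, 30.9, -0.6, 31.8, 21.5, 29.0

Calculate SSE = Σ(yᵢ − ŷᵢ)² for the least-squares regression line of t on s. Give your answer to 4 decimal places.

n = 6, Σx = 49, Σy = 130.2, Σxy = 1318.5, Σx² = 491, Σy² = 3579.42
Sxx = Σx² − (Σx)²/n = 491 − 400.166667 = 90.833333
Sxy = Σxy − (Σx)(Σy)/n = 1318.5 − 1063.3 = 255.2
Syy = Σy² − (Σy)²/n = 3579.42 − 2825.34 = 754.08
b = Sxy/Sxx = 255.2/90.833333 = 2.809541
SSE = Syy − b·Sxy = 754.08 − 2.809541·255.2 = 37.085064

37.0851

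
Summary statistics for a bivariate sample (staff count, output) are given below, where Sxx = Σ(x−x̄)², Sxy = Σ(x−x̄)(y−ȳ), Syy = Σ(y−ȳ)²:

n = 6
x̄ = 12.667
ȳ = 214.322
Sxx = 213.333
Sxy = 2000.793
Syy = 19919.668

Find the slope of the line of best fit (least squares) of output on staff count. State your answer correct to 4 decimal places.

9.3787

b = Sxy/Sxx = 2000.793/213.333 = 9.378732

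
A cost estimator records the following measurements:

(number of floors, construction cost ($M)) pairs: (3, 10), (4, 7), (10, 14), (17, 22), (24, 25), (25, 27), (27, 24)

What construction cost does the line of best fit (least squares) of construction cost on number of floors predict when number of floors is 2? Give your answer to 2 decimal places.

8.00

n = 7, Σx = 110, Σy = 129, Σxy = 2495, Σx² = 2344
Sxx = Σx² − (Σx)²/n = 2344 − 1728.571429 = 615.428571
Sxy = Σxy − (Σx)(Σy)/n = 2495 − 2027.142857 = 467.857143
b = Sxy/Sxx = 467.857143/615.428571 = 0.760214
a = ȳ − b·x̄ = 18.428571 − 0.760214·15.714286 = 6.482358
ŷ(2) = a + b·2 = 6.482358 + 0.760214·2 = 8.002786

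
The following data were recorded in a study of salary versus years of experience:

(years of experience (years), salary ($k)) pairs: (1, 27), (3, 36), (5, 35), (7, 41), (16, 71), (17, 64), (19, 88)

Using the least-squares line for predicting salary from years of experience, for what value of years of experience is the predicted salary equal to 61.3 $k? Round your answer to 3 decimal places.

n = 7, Σx = 68, Σy = 362, Σxy = 4493, Σx² = 990
Sxx = Σx² − (Σx)²/n = 990 − 660.571429 = 329.428571
Sxy = Σxy − (Σx)(Σy)/n = 4493 − 3516.571429 = 976.428571
b = Sxy/Sxx = 976.428571/329.428571 = 2.964007
a = ȳ − b·x̄ = 51.714286 − 2.964007·9.714286 = 22.921075
Set a + b·x = 61.3: x = (61.3 − 22.921075) / 2.964007 = 12.948325

12.948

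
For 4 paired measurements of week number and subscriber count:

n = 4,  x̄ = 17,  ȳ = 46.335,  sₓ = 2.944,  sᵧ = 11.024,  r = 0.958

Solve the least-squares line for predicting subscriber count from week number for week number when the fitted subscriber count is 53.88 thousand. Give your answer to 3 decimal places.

19.103

b = r · sᵧ/sₓ = 0.958 · 11.024/2.944 = 3.587293
a = ȳ − b·x̄ = 46.335 − 3.587293·17 = -14.648989
Set a + b·x = 53.88: x = (53.88 − (-14.648989)) / 3.587293 = 19.103257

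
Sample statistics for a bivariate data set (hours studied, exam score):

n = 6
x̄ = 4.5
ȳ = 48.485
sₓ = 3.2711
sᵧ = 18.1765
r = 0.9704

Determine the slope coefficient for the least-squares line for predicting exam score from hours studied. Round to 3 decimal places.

5.392

b = r · sᵧ/sₓ = 0.9704 · 18.1765/3.2711 = 5.392215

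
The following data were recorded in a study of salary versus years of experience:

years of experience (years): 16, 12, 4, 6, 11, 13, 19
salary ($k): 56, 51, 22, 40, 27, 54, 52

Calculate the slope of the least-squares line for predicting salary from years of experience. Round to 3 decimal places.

1.982

n = 7, Σx = 81, Σy = 302, Σxy = 3823, Σx² = 1103
Sxx = Σx² − (Σx)²/n = 1103 − 937.285714 = 165.714286
Sxy = Σxy − (Σx)(Σy)/n = 3823 − 3494.571429 = 328.428571
b = Sxy/Sxx = 328.428571/165.714286 = 1.981897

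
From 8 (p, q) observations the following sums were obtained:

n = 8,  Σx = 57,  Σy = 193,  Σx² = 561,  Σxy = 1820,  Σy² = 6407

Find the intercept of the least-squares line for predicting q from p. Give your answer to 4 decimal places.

Sxx = Σx² − (Σx)²/n = 561 − 406.125 = 154.875
Sxy = Σxy − (Σx)(Σy)/n = 1820 − 1375.125 = 444.875
b = Sxy/Sxx = 444.875/154.875 = 2.872478
a = ȳ − b·x̄ = 24.125 − 2.872478·7.125 = 3.658596

3.6586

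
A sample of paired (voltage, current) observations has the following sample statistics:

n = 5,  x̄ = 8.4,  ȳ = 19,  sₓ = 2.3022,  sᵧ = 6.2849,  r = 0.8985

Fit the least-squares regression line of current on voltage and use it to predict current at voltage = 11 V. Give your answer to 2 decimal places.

25.38

b = r · sᵧ/sₓ = 0.8985 · 6.2849/2.3022 = 2.452864
a = ȳ − b·x̄ = 19 − 2.452864·8.4 = -1.604054
ŷ(11) = a + b·11 = -1.604054 + 2.452864·11 = 25.377445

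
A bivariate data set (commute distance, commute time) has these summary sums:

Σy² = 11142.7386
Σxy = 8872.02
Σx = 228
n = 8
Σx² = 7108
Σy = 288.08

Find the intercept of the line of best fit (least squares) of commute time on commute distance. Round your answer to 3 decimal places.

Sxx = Σx² − (Σx)²/n = 7108 − 6498 = 610
Sxy = Σxy − (Σx)(Σy)/n = 8872.02 − 8210.28 = 661.74
b = Sxy/Sxx = 661.74/610 = 1.084820
a = ȳ − b·x̄ = 36.01 − 1.084820·28.5 = 5.092639

5.093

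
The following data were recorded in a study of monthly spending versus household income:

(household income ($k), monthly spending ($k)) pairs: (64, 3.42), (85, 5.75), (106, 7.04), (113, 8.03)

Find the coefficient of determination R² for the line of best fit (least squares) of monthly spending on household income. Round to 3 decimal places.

0.983

n = 4, Σx = 368, Σy = 24.24, Σxy = 2361.26, Σx² = 35326, Σy² = 158.8014
Sxx = Σx² − (Σx)²/n = 35326 − 33856 = 1470
Sxy = Σxy − (Σx)(Σy)/n = 2361.26 − 2230.08 = 131.18
Syy = Σy² − (Σy)²/n = 158.8014 − 146.8944 = 11.907
R² = Sxy²/(Sxx·Syy) = (131.18)²/(1470·11.907) = 0.983140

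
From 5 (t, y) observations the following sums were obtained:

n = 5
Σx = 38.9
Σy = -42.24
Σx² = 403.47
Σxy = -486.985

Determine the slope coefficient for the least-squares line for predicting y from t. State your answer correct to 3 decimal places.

Sxx = Σx² − (Σx)²/n = 403.47 − 302.642 = 100.828
Sxy = Σxy − (Σx)(Σy)/n = -486.985 − (-328.6272) = -158.3578
b = Sxy/Sxx = -158.3578/100.828 = -1.570574

-1.571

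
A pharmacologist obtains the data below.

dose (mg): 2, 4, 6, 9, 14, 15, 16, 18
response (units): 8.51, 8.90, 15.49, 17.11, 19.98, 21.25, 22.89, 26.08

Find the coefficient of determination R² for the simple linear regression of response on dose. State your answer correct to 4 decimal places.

0.9477

n = 8, Σx = 84, Σy = 140.21, Σxy = 1733.7, Σx² = 1138, Σy² = 2739.2037
Sxx = Σx² − (Σx)²/n = 1138 − 882 = 256
Sxy = Σxy − (Σx)(Σy)/n = 1733.7 − 1472.205 = 261.495
Syy = Σy² − (Σy)²/n = 2739.2037 − 2457.355512 = 281.848187
R² = Sxy²/(Sxx·Syy) = (261.495)²/(256·281.848187) = 0.947701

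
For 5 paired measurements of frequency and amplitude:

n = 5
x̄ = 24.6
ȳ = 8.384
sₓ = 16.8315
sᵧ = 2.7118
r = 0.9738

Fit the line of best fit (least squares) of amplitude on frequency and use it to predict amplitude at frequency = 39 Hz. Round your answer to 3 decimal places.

b = r · sᵧ/sₓ = 0.9738 · 2.7118/16.8315 = 0.156893
a = ȳ − b·x̄ = 8.384 − 0.156893·24.6 = 4.524423
ŷ(39) = a + b·39 = 4.524423 + 0.156893·39 = 10.643265

10.643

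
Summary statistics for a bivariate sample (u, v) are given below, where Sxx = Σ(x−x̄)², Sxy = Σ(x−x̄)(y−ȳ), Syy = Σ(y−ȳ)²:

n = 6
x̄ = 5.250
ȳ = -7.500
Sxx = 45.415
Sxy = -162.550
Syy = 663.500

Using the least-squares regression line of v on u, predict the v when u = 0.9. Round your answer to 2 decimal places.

8.07

b = Sxy/Sxx = -162.55/45.415 = -3.579214
a = ȳ − b·x̄ = -7.5 − (-3.579214)·5.25 = 11.290873
ŷ(0.9) = a + b·0.9 = 11.290873 + (-3.579214)·0.9 = 8.069581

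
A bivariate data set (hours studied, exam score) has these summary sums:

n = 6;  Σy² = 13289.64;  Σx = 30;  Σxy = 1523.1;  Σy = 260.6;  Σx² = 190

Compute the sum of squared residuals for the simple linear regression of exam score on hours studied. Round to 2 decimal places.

Sxx = Σx² − (Σx)²/n = 190 − 150 = 40
Sxy = Σxy − (Σx)(Σy)/n = 1523.1 − 1303 = 220.1
Syy = Σy² − (Σy)²/n = 13289.64 − 11318.726667 = 1970.913333
b = Sxy/Sxx = 220.1/40 = 5.5025
SSE = Syy − b·Sxy = 1970.913333 − 5.5025·220.1 = 759.813083

759.81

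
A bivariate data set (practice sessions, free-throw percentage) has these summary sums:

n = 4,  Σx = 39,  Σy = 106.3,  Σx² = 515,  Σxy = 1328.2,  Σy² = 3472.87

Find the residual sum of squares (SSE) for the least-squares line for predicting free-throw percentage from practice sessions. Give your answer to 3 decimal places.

Sxx = Σx² − (Σx)²/n = 515 − 380.25 = 134.75
Sxy = Σxy − (Σx)(Σy)/n = 1328.2 − 1036.425 = 291.775
Syy = Σy² − (Σy)²/n = 3472.87 − 2824.9225 = 647.9475
b = Sxy/Sxx = 291.775/134.75 = 2.165306
SSE = Syy − b·Sxy = 647.9475 − 2.165306·291.775 = 16.165306

16.165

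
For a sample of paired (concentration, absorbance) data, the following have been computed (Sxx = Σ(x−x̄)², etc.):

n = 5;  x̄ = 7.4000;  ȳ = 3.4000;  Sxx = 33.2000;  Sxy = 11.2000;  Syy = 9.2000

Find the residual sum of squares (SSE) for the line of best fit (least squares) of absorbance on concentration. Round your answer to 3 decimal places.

5.422

b = Sxy/Sxx = 11.2/33.2 = 0.337349
SSE = Syy − b·Sxy = 9.2 − 0.337349·11.2 = 5.421687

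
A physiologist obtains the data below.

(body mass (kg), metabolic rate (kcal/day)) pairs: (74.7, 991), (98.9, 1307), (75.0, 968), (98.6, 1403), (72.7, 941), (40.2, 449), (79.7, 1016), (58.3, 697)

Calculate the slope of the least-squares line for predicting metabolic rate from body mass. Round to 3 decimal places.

15.592

n = 8, Σx = 598.1, Σy = 7772, Σxy = 622296.6, Σx² = 47360.57
Sxx = Σx² − (Σx)²/n = 47360.57 − 44715.45125 = 2645.11875
Sxy = Σxy − (Σx)(Σy)/n = 622296.6 − 581054.15 = 41242.45
b = Sxy/Sxx = 41242.45/2645.11875 = 15.591909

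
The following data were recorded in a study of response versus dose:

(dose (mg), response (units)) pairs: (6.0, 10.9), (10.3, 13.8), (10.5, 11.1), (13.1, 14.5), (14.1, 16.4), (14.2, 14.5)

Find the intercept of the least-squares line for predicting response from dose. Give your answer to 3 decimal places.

n = 6, Σx = 68.2, Σy = 81.2, Σxy = 951.18, Σx² = 824.4
Sxx = Σx² − (Σx)²/n = 824.4 − 775.206667 = 49.193333
Sxy = Σxy − (Σx)(Σy)/n = 951.18 − 922.973333 = 28.206667
b = Sxy/Sxx = 28.206667/49.193333 = 0.573384
a = ȳ − b·x̄ = 13.533333 − 0.573384·11.366667 = 7.015869

7.016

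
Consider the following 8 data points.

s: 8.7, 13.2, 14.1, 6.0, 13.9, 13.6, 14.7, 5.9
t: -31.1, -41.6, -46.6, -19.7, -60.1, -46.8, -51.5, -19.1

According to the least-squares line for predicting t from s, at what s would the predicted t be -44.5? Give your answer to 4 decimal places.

12.5774

n = 8, Σx = 90.1, Σy = -316.5, Σxy = -3936.56, Σx² = 1113.81
Sxx = Σx² − (Σx)²/n = 1113.81 − 1014.75125 = 99.05875
Sxy = Σxy − (Σx)(Σy)/n = -3936.56 − (-3564.58125) = -371.97875
b = Sxy/Sxx = -371.97875/99.05875 = -3.755133
a = ȳ − b·x̄ = -39.5625 − (-3.755133)·11.2625 = 2.729682
Set a + b·x = -44.5: x = (-44.5 − 2.729682) / (-3.755133) = 12.577367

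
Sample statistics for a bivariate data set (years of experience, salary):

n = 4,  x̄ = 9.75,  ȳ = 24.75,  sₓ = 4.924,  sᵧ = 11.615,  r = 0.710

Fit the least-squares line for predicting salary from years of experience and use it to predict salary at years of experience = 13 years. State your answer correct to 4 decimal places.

30.1931

b = r · sᵧ/sₓ = 0.71 · 11.615/4.924 = 1.674787
a = ȳ − b·x̄ = 24.75 − 1.674787·9.75 = 8.420829
ŷ(13) = a + b·13 = 8.420829 + 1.674787·13 = 30.193057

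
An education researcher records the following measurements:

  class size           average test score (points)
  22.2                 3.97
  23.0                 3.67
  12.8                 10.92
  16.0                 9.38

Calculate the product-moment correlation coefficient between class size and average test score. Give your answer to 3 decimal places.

-0.995

n = 4, Σx = 74, Σy = 27.94, Σxy = 462.4, Σx² = 1441.68, Σy² = 236.4606
Sxx = Σx² − (Σx)²/n = 1441.68 − 1369 = 72.68
Sxy = Σxy − (Σx)(Σy)/n = 462.4 − 516.89 = -54.49
Syy = Σy² − (Σy)²/n = 236.4606 − 195.1609 = 41.2997
r = Sxy/√(Sxx·Syy) = -54.49/√(3001.662196) = -54.49/54.787427 = -0.994571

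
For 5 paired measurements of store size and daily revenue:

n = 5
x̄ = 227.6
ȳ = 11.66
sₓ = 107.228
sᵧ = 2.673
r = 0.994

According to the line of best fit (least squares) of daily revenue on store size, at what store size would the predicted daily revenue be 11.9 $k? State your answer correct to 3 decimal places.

b = r · sᵧ/sₓ = 0.994 · 2.673/107.228 = 0.024779
a = ȳ − b·x̄ = 11.66 − 0.024779·227.6 = 6.020386
Set a + b·x = 11.9: x = (11.9 − 6.020386) / 0.024779 = 237.285769

237.286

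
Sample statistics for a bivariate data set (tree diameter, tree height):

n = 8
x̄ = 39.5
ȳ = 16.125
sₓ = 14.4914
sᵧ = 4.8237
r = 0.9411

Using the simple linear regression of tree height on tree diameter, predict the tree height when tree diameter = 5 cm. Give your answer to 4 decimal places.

b = r · sᵧ/sₓ = 0.9411 · 4.8237/14.4914 = 0.313261
a = ȳ − b·x̄ = 16.125 − 0.313261·39.5 = 3.751208
ŷ(5) = a + b·5 = 3.751208 + 0.313261·5 = 5.317511

5.3175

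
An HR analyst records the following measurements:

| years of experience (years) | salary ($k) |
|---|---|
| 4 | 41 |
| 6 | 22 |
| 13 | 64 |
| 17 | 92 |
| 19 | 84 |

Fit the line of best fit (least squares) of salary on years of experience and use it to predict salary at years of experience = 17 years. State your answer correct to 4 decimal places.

81.7986

n = 5, Σx = 59, Σy = 303, Σxy = 4288, Σx² = 871
Sxx = Σx² − (Σx)²/n = 871 − 696.2 = 174.8
Sxy = Σxy − (Σx)(Σy)/n = 4288 − 3575.4 = 712.6
b = Sxy/Sxx = 712.6/174.8 = 4.076659
a = ȳ − b·x̄ = 60.6 − 4.076659·11.8 = 12.495423
ŷ(17) = a + b·17 = 12.495423 + 4.076659·17 = 81.798627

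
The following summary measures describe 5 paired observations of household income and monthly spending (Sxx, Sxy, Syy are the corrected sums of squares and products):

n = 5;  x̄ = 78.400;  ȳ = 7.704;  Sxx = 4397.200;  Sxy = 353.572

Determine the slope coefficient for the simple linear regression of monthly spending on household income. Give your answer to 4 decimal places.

b = Sxy/Sxx = 353.572/4397.2 = 0.080408

0.0804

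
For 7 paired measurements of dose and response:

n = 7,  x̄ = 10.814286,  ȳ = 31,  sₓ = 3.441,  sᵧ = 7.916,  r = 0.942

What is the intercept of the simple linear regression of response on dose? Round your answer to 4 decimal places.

7.5647

b = r · sᵧ/sₓ = 0.942 · 7.916/3.441 = 2.167065
a = ȳ − b·x̄ = 31 − 2.167065·10.814286 = 7.564735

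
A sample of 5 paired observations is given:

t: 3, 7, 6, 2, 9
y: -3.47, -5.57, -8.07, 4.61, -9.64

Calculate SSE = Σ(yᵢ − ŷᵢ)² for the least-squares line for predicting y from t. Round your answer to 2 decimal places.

n = 5, Σx = 27, Σy = -22.14, Σxy = -175.36, Σx² = 179, Σy² = 222.3724
Sxx = Σx² − (Σx)²/n = 179 − 145.8 = 33.2
Sxy = Σxy − (Σx)(Σy)/n = -175.36 − (-119.556) = -55.804
Syy = Σy² − (Σy)²/n = 222.3724 − 98.03592 = 124.33648
b = Sxy/Sxx = -55.804/33.2 = -1.680843
SSE = Syy − b·Sxy = 124.33648 − (-1.680843)·(-55.804) = 30.538696

30.54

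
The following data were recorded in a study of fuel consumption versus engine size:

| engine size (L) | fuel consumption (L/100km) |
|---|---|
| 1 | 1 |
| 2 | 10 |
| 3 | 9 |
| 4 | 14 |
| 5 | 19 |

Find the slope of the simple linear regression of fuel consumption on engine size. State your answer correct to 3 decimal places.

n = 5, Σx = 15, Σy = 53, Σxy = 199, Σx² = 55
Sxx = Σx² − (Σx)²/n = 55 − 45 = 10
Sxy = Σxy − (Σx)(Σy)/n = 199 − 159 = 40
b = Sxy/Sxx = 40/10 = 4

4.000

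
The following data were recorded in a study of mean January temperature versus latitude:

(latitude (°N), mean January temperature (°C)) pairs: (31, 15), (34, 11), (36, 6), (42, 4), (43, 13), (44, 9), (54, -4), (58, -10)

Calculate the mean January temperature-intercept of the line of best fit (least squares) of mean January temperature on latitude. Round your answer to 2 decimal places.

n = 8, Σx = 342, Σy = 44, Σxy = 1382, Σx² = 15242
Sxx = Σx² − (Σx)²/n = 15242 − 14620.5 = 621.5
Sxy = Σxy − (Σx)(Σy)/n = 1382 − 1881 = -499
b = Sxy/Sxx = -499/621.5 = -0.802896
a = ȳ − b·x̄ = 5.5 − (-0.802896)·42.75 = 39.823813

39.82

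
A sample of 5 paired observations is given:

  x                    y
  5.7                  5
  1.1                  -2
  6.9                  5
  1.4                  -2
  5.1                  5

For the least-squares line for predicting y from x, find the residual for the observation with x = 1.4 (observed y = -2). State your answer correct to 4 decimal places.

n = 5, Σx = 20.2, Σy = 11, Σxy = 83.5, Σx² = 109.28
Sxx = Σx² − (Σx)²/n = 109.28 − 81.608 = 27.672
Sxy = Σxy − (Σx)(Σy)/n = 83.5 − 44.44 = 39.06
b = Sxy/Sxx = 39.06/27.672 = 1.411535
a = ȳ − b·x̄ = 2.2 − 1.411535·4.04 = -3.502602
ŷ(1.4) = -3.502602 + 1.411535·1.4 = -1.526453
residual = y − ŷ = -2 − (-1.526453) = -0.473547

-0.4735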